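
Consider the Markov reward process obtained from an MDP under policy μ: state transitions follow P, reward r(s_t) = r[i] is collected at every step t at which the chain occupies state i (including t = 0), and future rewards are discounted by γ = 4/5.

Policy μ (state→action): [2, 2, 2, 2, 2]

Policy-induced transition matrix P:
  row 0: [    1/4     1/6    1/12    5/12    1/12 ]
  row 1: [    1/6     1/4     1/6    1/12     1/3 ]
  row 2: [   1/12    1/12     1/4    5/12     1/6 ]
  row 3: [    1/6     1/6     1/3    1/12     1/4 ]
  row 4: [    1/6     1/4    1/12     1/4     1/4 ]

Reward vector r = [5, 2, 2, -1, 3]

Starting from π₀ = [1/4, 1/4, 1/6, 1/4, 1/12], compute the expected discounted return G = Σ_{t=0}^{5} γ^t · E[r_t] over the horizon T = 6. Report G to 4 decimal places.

G = 7.4774

t=0: π = [0.2500, 0.2500, 0.1667, 0.2500, 0.0833], E[r] = 2.0833, γ^t·E[r] = 2.083333, running G = 2.083333
t=1: π = [0.1736, 0.1806, 0.1944, 0.2361, 0.2153], E[r] = 2.0278, γ^t·E[r] = 1.622222, running G = 3.705556
t=2: π = [0.1649, 0.1834, 0.1898, 0.2419, 0.2199], E[r] = 1.9890, γ^t·E[r] = 1.272963, running G = 4.978519
t=3: π = [0.1646, 0.1845, 0.1907, 0.2382, 0.2220], E[r] = 2.0011, γ^t·E[r] = 1.024543, running G = 6.003062
t=4: π = [0.1645, 0.1846, 0.1901, 0.2388, 0.2220], E[r] = 1.9992, γ^t·E[r] = 0.818871, running G = 6.821933
t=5: π = [0.1645, 0.1847, 0.1901, 0.2385, 0.2221], E[r] = 2.0002, γ^t·E[r] = 0.655419, running G = 7.477352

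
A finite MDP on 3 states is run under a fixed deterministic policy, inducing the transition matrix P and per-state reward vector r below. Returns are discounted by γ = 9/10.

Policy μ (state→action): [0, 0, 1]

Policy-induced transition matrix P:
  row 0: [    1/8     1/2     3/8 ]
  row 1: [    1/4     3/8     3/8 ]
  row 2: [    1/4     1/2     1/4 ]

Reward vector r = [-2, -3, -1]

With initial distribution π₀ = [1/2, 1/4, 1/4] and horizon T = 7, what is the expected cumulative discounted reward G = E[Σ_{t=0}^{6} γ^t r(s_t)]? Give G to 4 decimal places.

t=0: π = [0.5000, 0.2500, 0.2500], E[r] = -2.0000, γ^t·E[r] = -2.000000, running G = -2.000000
t=1: π = [0.1875, 0.4688, 0.3438], E[r] = -2.1250, γ^t·E[r] = -1.912500, running G = -3.912500
t=2: π = [0.2266, 0.4414, 0.3320], E[r] = -2.1094, γ^t·E[r] = -1.708594, running G = -5.621094
t=3: π = [0.2217, 0.4448, 0.3335], E[r] = -2.1113, γ^t·E[r] = -1.539158, running G = -7.160252
t=4: π = [0.2223, 0.4444, 0.3333], E[r] = -2.1111, γ^t·E[r] = -1.385082, running G = -8.545334
t=5: π = [0.2222, 0.4445, 0.3333], E[r] = -2.1111, γ^t·E[r] = -1.246592, running G = -9.791926
t=6: π = [0.2222, 0.4444, 0.3333], E[r] = -2.1111, γ^t·E[r] = -1.121931, running G = -10.913857

G = -10.9139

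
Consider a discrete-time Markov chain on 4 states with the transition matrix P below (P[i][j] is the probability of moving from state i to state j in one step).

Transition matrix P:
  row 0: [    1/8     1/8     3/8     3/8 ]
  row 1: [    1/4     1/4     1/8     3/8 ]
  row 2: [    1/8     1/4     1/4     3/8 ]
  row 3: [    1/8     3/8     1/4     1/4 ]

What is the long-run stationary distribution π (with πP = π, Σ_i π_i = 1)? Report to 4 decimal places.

Balance equations π_j = Σ_i π_i·P[i][j]:
  π_0 = 1/8·π_0 + 1/4·π_1 + 1/8·π_2 + 1/8·π_3
  π_1 = 1/8·π_0 + 1/4·π_1 + 1/4·π_2 + 3/8·π_3
  π_2 = 3/8·π_0 + 1/8·π_1 + 1/4·π_2 + 1/4·π_3
  normalize: π_0 + π_1 + π_2 + π_3 = 1
Solving the linear system gives exactly π = [31/195, 53/195, 46/195, 1/3].

π = [0.1590, 0.2718, 0.2359, 0.3333]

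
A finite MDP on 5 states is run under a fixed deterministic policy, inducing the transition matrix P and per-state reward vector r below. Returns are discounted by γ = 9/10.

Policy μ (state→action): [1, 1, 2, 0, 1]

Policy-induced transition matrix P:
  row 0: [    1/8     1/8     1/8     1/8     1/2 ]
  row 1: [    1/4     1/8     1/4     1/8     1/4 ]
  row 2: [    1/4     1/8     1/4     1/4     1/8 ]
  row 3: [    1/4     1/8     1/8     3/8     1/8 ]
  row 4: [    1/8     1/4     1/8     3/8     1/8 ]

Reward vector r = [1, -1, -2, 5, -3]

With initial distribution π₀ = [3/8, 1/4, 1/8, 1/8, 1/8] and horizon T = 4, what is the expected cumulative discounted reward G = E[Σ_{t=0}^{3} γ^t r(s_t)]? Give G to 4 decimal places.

G = 0.6009

t=0: π = [0.3750, 0.2500, 0.1250, 0.1250, 0.1250], E[r] = 0.1250, γ^t·E[r] = 0.125000, running G = 0.125000
t=1: π = [0.1875, 0.1406, 0.1719, 0.2031, 0.2969], E[r] = -0.1719, γ^t·E[r] = -0.154688, running G = -0.029688
t=2: π = [0.1895, 0.1621, 0.1641, 0.2715, 0.2129], E[r] = 0.4180, γ^t·E[r] = 0.338555, running G = 0.308867
t=3: π = [0.1997, 0.1516, 0.1658, 0.2666, 0.2163], E[r] = 0.4006, γ^t·E[r] = 0.292063, running G = 0.600930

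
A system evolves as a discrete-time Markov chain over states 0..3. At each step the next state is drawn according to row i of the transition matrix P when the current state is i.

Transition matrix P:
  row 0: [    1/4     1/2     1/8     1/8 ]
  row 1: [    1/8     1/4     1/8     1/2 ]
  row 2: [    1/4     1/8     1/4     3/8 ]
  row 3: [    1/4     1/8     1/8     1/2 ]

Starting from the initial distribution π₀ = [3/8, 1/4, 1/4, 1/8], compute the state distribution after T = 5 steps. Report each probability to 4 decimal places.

t=0: π = [0.3750, 0.2500, 0.2500, 0.1250]
t=1: π = [0.2188, 0.2969, 0.1563, 0.3281]
t=2: π = [0.2129, 0.2441, 0.1445, 0.3984]
t=3: π = [0.2195, 0.2354, 0.1431, 0.4021]
t=4: π = [0.2206, 0.2367, 0.1429, 0.3998]
t=5: π = [0.2204, 0.2373, 0.1429, 0.3994]

π = [0.2204, 0.2373, 0.1429, 0.3994]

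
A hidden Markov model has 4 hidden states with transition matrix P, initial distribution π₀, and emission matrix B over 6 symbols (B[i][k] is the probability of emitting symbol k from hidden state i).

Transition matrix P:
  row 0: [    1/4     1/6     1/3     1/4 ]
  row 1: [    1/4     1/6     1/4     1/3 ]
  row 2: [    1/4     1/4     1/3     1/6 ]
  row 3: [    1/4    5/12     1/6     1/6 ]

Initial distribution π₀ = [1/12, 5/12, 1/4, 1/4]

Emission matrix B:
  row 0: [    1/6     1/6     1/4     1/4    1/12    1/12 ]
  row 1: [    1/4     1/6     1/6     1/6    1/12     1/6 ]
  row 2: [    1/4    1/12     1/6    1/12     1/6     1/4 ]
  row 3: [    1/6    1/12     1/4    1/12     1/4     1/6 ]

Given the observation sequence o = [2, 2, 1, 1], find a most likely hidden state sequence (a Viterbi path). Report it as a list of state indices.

path = [1, 3, 1, 0]

t=0: δ = [2.083e-02, 6.944e-02, 4.167e-02, 6.250e-02]  (obs o_0=2)
t=1: δ = [4.340e-03, 4.340e-03, 2.894e-03, 5.787e-03]  ψ = [1, 3, 1, 1]  (obs o_1=2)
t=2: δ = [2.411e-04, 4.019e-04, 1.206e-04, 1.206e-04]  ψ = [3, 3, 0, 1]  (obs o_2=1)
t=3: δ = [1.674e-05, 1.116e-05, 8.372e-06, 1.116e-05]  ψ = [1, 1, 1, 1]  (obs o_3=1)
backtrack: best end state = 0; path = [1, 3, 1, 0]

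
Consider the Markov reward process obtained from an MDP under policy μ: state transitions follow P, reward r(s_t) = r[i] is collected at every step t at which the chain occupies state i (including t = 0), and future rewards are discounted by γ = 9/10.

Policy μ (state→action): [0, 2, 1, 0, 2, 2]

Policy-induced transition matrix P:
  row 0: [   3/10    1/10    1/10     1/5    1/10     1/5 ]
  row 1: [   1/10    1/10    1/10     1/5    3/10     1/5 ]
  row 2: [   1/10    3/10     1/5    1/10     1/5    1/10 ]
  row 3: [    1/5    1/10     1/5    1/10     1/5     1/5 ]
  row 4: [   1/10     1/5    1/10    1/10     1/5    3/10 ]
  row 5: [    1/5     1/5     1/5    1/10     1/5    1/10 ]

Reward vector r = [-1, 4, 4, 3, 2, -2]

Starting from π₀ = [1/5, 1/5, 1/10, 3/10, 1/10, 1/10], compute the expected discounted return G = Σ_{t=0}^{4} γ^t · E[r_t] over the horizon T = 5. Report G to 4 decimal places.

G = 6.5114

t=0: π = [0.2000, 0.2000, 0.1000, 0.3000, 0.1000, 0.1000], E[r] = 1.9000, γ^t·E[r] = 1.900000, running G = 1.900000
t=1: π = [0.1800, 0.1400, 0.1500, 0.1400, 0.2000, 0.1900], E[r] = 1.4200, γ^t·E[r] = 1.278000, running G = 3.178000
t=2: π = [0.1690, 0.1690, 0.1480, 0.1320, 0.1960, 0.1860], E[r] = 1.5150, γ^t·E[r] = 1.227150, running G = 4.405150
t=3: π = [0.1656, 0.1678, 0.1466, 0.1338, 0.2000, 0.1862], E[r] = 1.5210, γ^t·E[r] = 1.108809, running G = 5.513959
t=4: π = [0.1651, 0.1679, 0.1467, 0.1333, 0.2002, 0.1867], E[r] = 1.5203, γ^t·E[r] = 0.997469, running G = 6.511428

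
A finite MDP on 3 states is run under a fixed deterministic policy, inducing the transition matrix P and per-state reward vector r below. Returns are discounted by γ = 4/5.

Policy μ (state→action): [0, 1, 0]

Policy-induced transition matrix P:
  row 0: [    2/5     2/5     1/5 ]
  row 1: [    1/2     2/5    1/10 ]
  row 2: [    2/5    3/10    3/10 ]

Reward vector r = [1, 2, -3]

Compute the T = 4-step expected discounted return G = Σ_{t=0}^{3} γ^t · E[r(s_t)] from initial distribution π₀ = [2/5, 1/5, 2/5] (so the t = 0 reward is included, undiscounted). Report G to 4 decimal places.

t=0: π = [0.4000, 0.2000, 0.4000], E[r] = -0.4000, γ^t·E[r] = -0.400000, running G = -0.400000
t=1: π = [0.4200, 0.3600, 0.2200], E[r] = 0.4800, γ^t·E[r] = 0.384000, running G = -0.016000
t=2: π = [0.4360, 0.3780, 0.1860], E[r] = 0.6340, γ^t·E[r] = 0.405760, running G = 0.389760
t=3: π = [0.4378, 0.3814, 0.1808], E[r] = 0.6582, γ^t·E[r] = 0.336998, running G = 0.726758

G = 0.7268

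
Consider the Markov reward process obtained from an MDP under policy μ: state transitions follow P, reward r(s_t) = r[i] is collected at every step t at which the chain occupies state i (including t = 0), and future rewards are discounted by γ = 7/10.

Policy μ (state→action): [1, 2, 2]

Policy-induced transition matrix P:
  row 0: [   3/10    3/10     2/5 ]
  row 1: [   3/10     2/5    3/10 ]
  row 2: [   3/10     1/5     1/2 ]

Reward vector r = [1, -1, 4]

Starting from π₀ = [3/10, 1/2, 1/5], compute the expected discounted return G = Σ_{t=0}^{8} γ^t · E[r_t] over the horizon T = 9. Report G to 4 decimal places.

t=0: π = [0.3000, 0.5000, 0.2000], E[r] = 0.6000, γ^t·E[r] = 0.600000, running G = 0.600000
t=1: π = [0.3000, 0.3300, 0.3700], E[r] = 1.4500, γ^t·E[r] = 1.015000, running G = 1.615000
t=2: π = [0.3000, 0.2960, 0.4040], E[r] = 1.6200, γ^t·E[r] = 0.793800, running G = 2.408800
t=3: π = [0.3000, 0.2892, 0.4108], E[r] = 1.6540, γ^t·E[r] = 0.567322, running G = 2.976122
t=4: π = [0.3000, 0.2878, 0.4122], E[r] = 1.6608, γ^t·E[r] = 0.398758, running G = 3.374880
t=5: π = [0.3000, 0.2876, 0.4124], E[r] = 1.6622, γ^t·E[r] = 0.279359, running G = 3.654239
t=6: π = [0.3000, 0.2875, 0.4125], E[r] = 1.6624, γ^t·E[r] = 0.195583, running G = 3.849823
t=7: π = [0.3000, 0.2875, 0.4125], E[r] = 1.6625, γ^t·E[r] = 0.136913, running G = 3.986736
t=8: π = [0.3000, 0.2875, 0.4125], E[r] = 1.6625, γ^t·E[r] = 0.095840, running G = 4.082575

G = 4.0826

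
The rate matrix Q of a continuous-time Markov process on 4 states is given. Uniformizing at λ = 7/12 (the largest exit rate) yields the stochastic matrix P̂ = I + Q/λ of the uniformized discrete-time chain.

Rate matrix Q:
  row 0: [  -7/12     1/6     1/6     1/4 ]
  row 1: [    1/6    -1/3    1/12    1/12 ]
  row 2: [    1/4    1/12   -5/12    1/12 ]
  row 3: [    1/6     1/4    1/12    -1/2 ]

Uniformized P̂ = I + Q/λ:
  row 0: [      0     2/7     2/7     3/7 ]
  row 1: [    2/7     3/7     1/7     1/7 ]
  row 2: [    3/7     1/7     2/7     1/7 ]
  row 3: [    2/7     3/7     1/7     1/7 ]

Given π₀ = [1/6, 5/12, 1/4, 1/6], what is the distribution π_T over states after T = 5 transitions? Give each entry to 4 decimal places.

π = [0.2456, 0.3343, 0.2075, 0.2127]

t=0: π = [0.1667, 0.4167, 0.2500, 0.1667]
t=1: π = [0.2738, 0.3333, 0.2024, 0.1905]
t=2: π = [0.2364, 0.3316, 0.2109, 0.2211]
t=3: π = [0.2483, 0.3345, 0.2068, 0.2104]
t=4: π = [0.2443, 0.3340, 0.2079, 0.2138]
t=5: π = [0.2456, 0.3343, 0.2075, 0.2127]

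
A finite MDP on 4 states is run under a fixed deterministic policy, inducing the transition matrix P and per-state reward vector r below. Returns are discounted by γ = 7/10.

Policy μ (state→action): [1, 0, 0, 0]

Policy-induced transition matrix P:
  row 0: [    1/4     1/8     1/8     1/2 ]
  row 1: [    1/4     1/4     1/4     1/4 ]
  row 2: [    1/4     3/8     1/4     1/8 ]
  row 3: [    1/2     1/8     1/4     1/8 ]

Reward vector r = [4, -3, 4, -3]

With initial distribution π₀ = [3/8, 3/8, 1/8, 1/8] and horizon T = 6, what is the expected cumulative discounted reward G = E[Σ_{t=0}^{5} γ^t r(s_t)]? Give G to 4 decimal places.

G = 1.6774

t=0: π = [0.3750, 0.3750, 0.1250, 0.1250], E[r] = 0.5000, γ^t·E[r] = 0.500000, running G = 0.500000
t=1: π = [0.2813, 0.2031, 0.2031, 0.3125], E[r] = 0.3906, γ^t·E[r] = 0.273438, running G = 0.773438
t=2: π = [0.3281, 0.2012, 0.2148, 0.2559], E[r] = 0.8008, γ^t·E[r] = 0.392383, running G = 1.165820
t=3: π = [0.3140, 0.2039, 0.2090, 0.2732], E[r] = 0.6606, γ^t·E[r] = 0.226601, running G = 1.392421
t=4: π = [0.3183, 0.2027, 0.2108, 0.2682], E[r] = 0.7034, γ^t·E[r] = 0.168879, running G = 1.561300
t=5: π = [0.3171, 0.2030, 0.2102, 0.2697], E[r] = 0.6909, γ^t·E[r] = 0.116115, running G = 1.677415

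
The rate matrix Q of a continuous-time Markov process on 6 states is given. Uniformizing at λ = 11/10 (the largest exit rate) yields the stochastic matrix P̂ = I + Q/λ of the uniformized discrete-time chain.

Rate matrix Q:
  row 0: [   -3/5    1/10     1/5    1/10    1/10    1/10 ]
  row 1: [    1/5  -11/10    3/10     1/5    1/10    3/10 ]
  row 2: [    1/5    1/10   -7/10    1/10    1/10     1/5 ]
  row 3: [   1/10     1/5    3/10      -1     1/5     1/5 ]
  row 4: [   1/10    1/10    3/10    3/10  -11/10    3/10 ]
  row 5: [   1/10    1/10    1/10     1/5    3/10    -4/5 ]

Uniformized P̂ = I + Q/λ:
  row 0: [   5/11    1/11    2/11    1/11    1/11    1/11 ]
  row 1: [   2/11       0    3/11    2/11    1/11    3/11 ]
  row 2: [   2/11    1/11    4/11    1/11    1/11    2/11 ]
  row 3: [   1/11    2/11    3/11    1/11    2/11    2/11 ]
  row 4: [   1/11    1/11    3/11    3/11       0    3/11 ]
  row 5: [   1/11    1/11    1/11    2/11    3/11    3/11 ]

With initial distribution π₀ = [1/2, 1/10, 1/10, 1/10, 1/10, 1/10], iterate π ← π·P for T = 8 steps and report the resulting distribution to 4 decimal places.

t=0: π = [0.5000, 0.1000, 0.1000, 0.1000, 0.1000, 0.1000]
t=1: π = [0.2909, 0.0909, 0.2182, 0.1273, 0.1091, 0.1636]
t=2: π = [0.2248, 0.0942, 0.2364, 0.1339, 0.1223, 0.1884]
t=3: π = [0.2027, 0.0945, 0.2395, 0.1388, 0.1262, 0.1982]
t=4: π = [0.1950, 0.0949, 0.2400, 0.1405, 0.1281, 0.2015]
t=5: π = [0.1923, 0.0950, 0.2402, 0.1411, 0.1287, 0.2027]
t=6: π = [0.1913, 0.0951, 0.2402, 0.1414, 0.1289, 0.2031]
t=7: π = [0.1910, 0.0951, 0.2402, 0.1415, 0.1290, 0.2033]
t=8: π = [0.1908, 0.0951, 0.2403, 0.1415, 0.1290, 0.2033]

π = [0.1908, 0.0951, 0.2403, 0.1415, 0.1290, 0.2033]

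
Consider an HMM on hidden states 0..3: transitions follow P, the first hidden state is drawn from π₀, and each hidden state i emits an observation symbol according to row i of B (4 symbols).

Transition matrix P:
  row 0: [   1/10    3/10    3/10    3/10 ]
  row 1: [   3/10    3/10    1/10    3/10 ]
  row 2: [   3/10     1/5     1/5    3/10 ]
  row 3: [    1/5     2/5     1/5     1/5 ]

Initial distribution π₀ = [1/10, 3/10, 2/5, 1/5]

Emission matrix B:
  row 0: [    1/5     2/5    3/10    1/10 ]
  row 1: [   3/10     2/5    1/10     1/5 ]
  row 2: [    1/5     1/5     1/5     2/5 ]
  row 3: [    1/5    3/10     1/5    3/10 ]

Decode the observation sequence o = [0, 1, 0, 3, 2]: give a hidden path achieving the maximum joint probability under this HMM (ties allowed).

path = [1, 1, 0, 2, 0]

t=0: δ = [2.000e-02, 9.000e-02, 8.000e-02, 4.000e-02]  (obs o_0=0)
t=1: δ = [1.080e-02, 1.080e-02, 3.200e-03, 8.100e-03]  ψ = [1, 1, 2, 1]  (obs o_1=1)
t=2: δ = [6.480e-04, 9.720e-04, 6.480e-04, 6.480e-04]  ψ = [1, 0, 0, 0]  (obs o_2=0)
t=3: δ = [2.916e-05, 5.832e-05, 7.776e-05, 8.748e-05]  ψ = [1, 1, 0, 1]  (obs o_3=3)
t=4: δ = [6.998e-06, 3.499e-06, 3.499e-06, 4.666e-06]  ψ = [2, 3, 3, 2]  (obs o_4=2)
backtrack: best end state = 0; path = [1, 1, 0, 2, 0]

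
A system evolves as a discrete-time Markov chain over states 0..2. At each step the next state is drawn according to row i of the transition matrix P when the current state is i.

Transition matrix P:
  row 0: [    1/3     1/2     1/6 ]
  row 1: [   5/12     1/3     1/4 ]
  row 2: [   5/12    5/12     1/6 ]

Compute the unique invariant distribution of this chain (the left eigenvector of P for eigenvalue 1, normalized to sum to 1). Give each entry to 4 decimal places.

π = [0.3846, 0.4142, 0.2012]

Balance equations π_j = Σ_i π_i·P[i][j]:
  π_0 = 1/3·π_0 + 5/12·π_1 + 5/12·π_2
  π_1 = 1/2·π_0 + 1/3·π_1 + 5/12·π_2
  normalize: π_0 + π_1 + π_2 = 1
Solving the linear system gives exactly π = [5/13, 70/169, 34/169].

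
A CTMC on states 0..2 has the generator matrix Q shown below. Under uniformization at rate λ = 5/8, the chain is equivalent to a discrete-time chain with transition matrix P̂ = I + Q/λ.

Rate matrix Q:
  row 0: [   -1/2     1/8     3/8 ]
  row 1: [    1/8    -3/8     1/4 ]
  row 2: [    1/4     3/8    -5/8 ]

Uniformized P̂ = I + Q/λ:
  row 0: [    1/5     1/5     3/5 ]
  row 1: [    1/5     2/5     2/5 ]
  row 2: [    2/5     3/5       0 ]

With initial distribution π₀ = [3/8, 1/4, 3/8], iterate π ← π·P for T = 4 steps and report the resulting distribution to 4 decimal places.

π = [0.2646, 0.4116, 0.3238]

t=0: π = [0.3750, 0.2500, 0.3750]
t=1: π = [0.2750, 0.4000, 0.3250]
t=2: π = [0.2650, 0.4100, 0.3250]
t=3: π = [0.2650, 0.4120, 0.3230]
t=4: π = [0.2646, 0.4116, 0.3238]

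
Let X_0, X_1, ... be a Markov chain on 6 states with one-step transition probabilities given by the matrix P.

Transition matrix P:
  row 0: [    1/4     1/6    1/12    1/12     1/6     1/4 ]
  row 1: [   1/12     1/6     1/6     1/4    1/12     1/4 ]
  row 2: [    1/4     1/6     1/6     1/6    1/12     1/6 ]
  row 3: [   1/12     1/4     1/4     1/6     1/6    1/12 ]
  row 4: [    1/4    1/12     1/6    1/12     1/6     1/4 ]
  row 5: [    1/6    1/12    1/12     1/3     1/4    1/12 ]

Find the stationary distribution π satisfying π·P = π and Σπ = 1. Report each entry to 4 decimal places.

π = [0.1794, 0.1540, 0.1520, 0.1811, 0.1560, 0.1775]

Balance equations π_j = Σ_i π_i·P[i][j]:
  π_0 = 1/4·π_0 + 1/12·π_1 + 1/4·π_2 + 1/12·π_3 + 1/4·π_4 + 1/6·π_5
  π_1 = 1/6·π_0 + 1/6·π_1 + 1/6·π_2 + 1/4·π_3 + 1/12·π_4 + 1/12·π_5
  π_2 = 1/12·π_0 + 1/6·π_1 + 1/6·π_2 + 1/4·π_3 + 1/6·π_4 + 1/12·π_5
  π_3 = 1/12·π_0 + 1/4·π_1 + 1/6·π_2 + 1/6·π_3 + 1/12·π_4 + 1/3·π_5
  π_4 = 1/6·π_0 + 1/12·π_1 + 1/12·π_2 + 1/6·π_3 + 1/6·π_4 + 1/4·π_5
  normalize: π_0 + π_1 + π_2 + π_3 + π_4 + π_5 = 1
Solving the linear system gives exactly π = [44078/245763, 37840/245763, 37361/245763, 44519/245763, 38330/245763, 14545/81921].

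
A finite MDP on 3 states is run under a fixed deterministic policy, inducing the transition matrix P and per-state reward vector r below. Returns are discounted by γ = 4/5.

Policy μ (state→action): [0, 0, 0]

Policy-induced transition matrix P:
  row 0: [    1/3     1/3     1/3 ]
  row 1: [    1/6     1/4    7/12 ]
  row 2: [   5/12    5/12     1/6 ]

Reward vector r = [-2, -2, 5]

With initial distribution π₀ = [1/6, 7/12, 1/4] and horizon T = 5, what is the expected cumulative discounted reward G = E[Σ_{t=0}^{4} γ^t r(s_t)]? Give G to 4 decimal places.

G = 1.3083

t=0: π = [0.1667, 0.5833, 0.2500], E[r] = -0.2500, γ^t·E[r] = -0.250000, running G = -0.250000
t=1: π = [0.2569, 0.3056, 0.4375], E[r] = 1.0625, γ^t·E[r] = 0.850000, running G = 0.600000
t=2: π = [0.3189, 0.3443, 0.3368], E[r] = 0.3576, γ^t·E[r] = 0.228889, running G = 0.828889
t=3: π = [0.3040, 0.3327, 0.3633], E[r] = 0.5430, γ^t·E[r] = 0.278000, running G = 1.106889
t=4: π = [0.3082, 0.3359, 0.3560], E[r] = 0.4917, γ^t·E[r] = 0.201417, running G = 1.308306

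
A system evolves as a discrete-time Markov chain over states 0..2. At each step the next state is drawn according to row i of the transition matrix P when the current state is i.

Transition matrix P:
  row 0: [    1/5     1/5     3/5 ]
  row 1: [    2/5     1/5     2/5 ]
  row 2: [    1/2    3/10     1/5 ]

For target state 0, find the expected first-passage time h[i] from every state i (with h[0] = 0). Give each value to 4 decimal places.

h = [0.0000, 2.3077, 2.1154]

First-step conditioning: h[0] = 0; for i ≠ 0, h[i] = 1 + Σ_k P[i][k]·h[k].
  h[1] = 1 + 1/5·h[1] + 2/5·h[2]
  h[2] = 1 + 3/10·h[1] + 1/5·h[2]
Solving the 2×2 linear system over states ≠ 0 gives exactly h = [0, 30/13, 55/26] (h[0] = 0 is the target).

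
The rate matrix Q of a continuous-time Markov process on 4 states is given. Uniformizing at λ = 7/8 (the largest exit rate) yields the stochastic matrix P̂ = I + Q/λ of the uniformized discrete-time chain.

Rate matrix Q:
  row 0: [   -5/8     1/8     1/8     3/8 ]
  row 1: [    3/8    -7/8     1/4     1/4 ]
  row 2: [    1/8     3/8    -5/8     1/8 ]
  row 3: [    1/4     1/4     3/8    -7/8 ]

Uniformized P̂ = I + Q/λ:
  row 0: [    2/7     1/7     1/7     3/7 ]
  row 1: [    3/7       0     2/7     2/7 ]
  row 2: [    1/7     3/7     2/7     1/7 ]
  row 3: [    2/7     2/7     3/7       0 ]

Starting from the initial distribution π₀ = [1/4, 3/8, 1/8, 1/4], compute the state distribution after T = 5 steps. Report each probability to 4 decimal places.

t=0: π = [0.2500, 0.3750, 0.1250, 0.2500]
t=1: π = [0.3214, 0.1607, 0.2857, 0.2321]
t=2: π = [0.2679, 0.2347, 0.2730, 0.2245]
t=3: π = [0.2802, 0.2194, 0.2795, 0.2208]
t=4: π = [0.2771, 0.2229, 0.2772, 0.2227]
t=5: π = [0.2780, 0.2220, 0.2779, 0.2221]

π = [0.2780, 0.2220, 0.2779, 0.2221]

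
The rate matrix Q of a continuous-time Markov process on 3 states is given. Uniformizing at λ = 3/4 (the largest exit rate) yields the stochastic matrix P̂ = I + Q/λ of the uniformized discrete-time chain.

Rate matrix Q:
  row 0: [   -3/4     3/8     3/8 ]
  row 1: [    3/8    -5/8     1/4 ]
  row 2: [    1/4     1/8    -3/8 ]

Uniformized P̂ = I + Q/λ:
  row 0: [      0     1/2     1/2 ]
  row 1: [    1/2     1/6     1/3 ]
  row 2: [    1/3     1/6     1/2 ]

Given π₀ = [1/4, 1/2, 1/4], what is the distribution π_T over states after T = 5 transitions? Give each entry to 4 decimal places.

π = [0.2845, 0.2595, 0.4560]

t=0: π = [0.2500, 0.5000, 0.2500]
t=1: π = [0.3333, 0.2500, 0.4167]
t=2: π = [0.2639, 0.2778, 0.4583]
t=3: π = [0.2917, 0.2546, 0.4537]
t=4: π = [0.2785, 0.2639, 0.4576]
t=5: π = [0.2845, 0.2595, 0.4560]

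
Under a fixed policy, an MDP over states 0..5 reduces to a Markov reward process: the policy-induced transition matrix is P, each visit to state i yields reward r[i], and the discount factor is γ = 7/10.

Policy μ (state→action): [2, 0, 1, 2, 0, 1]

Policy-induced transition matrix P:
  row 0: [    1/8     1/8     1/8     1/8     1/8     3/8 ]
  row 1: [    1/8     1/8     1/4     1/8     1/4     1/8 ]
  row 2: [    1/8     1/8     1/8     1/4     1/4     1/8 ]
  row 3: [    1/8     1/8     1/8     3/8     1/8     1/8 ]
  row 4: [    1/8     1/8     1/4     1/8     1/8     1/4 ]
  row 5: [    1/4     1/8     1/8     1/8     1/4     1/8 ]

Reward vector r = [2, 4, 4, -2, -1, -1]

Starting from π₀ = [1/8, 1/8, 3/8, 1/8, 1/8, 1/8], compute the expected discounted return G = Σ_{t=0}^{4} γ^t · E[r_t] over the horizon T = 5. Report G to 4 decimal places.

t=0: π = [0.1250, 0.1250, 0.3750, 0.1250, 0.1250, 0.1250], E[r] = 1.7500, γ^t·E[r] = 1.750000, running G = 1.750000
t=1: π = [0.1406, 0.1250, 0.1563, 0.2031, 0.2031, 0.1719], E[r] = 0.6250, γ^t·E[r] = 0.437500, running G = 2.187500
t=2: π = [0.1465, 0.1250, 0.1660, 0.1953, 0.1816, 0.1855], E[r] = 0.6992, γ^t·E[r] = 0.342617, running G = 2.530117
t=3: π = [0.1482, 0.1250, 0.1633, 0.1946, 0.1846, 0.1843], E[r] = 0.6917, γ^t·E[r] = 0.237236, running G = 2.767353
t=4: π = [0.1480, 0.1250, 0.1637, 0.1941, 0.1841, 0.1851], E[r] = 0.6935, γ^t·E[r] = 0.166520, running G = 2.933873

G = 2.9339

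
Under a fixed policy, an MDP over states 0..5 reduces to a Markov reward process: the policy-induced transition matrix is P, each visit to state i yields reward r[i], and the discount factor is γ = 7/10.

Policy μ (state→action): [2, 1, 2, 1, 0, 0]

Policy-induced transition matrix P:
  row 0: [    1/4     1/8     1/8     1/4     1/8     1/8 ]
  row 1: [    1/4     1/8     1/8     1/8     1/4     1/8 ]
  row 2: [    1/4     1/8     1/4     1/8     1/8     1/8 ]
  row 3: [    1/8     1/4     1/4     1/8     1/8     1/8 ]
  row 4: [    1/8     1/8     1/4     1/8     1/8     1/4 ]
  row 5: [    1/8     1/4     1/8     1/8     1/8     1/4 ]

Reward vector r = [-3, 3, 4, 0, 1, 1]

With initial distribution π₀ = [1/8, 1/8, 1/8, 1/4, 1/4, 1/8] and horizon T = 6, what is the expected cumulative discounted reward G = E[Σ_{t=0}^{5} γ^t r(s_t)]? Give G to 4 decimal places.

G = 2.8582

t=0: π = [0.1250, 0.1250, 0.1250, 0.2500, 0.2500, 0.1250], E[r] = 0.8750, γ^t·E[r] = 0.875000, running G = 0.875000
t=1: π = [0.1719, 0.1719, 0.2031, 0.1406, 0.1406, 0.1719], E[r] = 1.1250, γ^t·E[r] = 0.787500, running G = 1.662500
t=2: π = [0.1934, 0.1641, 0.1855, 0.1465, 0.1465, 0.1641], E[r] = 0.9648, γ^t·E[r] = 0.472773, running G = 2.135273
t=3: π = [0.1929, 0.1638, 0.1848, 0.1492, 0.1455, 0.1638], E[r] = 0.9614, γ^t·E[r] = 0.329769, running G = 2.465042
t=4: π = [0.1927, 0.1641, 0.1849, 0.1491, 0.1455, 0.1637], E[r] = 0.9632, γ^t·E[r] = 0.231263, running G = 2.696306
t=5: π = [0.1927, 0.1641, 0.1849, 0.1491, 0.1455, 0.1636], E[r] = 0.9631, γ^t·E[r] = 0.161861, running G = 2.858166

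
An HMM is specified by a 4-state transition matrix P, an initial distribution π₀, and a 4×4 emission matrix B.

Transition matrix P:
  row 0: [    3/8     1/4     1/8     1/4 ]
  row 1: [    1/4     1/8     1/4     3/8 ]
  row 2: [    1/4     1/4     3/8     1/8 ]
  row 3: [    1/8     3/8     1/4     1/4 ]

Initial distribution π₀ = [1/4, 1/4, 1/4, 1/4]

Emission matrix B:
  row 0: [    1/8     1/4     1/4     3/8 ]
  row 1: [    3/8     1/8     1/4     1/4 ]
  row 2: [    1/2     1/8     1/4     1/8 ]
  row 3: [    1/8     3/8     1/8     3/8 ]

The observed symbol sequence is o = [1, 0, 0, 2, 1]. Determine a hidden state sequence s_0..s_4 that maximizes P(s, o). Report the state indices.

t=0: δ = [6.250e-02, 3.125e-02, 3.125e-02, 9.375e-02]  (obs o_0=1)
t=1: δ = [2.930e-03, 1.318e-02, 1.172e-02, 2.930e-03]  ψ = [0, 3, 3, 3]  (obs o_1=0)
t=2: δ = [4.120e-04, 1.099e-03, 2.197e-03, 6.180e-04]  ψ = [1, 2, 2, 1]  (obs o_2=0)
t=3: δ = [1.373e-04, 1.373e-04, 2.060e-04, 5.150e-05]  ψ = [2, 2, 2, 1]  (obs o_3=2)
t=4: δ = [1.287e-05, 6.437e-06, 9.656e-06, 1.931e-05]  ψ = [0, 2, 2, 1]  (obs o_4=1)
backtrack: best end state = 3; path = [3, 2, 2, 1, 3]

path = [3, 2, 2, 1, 3]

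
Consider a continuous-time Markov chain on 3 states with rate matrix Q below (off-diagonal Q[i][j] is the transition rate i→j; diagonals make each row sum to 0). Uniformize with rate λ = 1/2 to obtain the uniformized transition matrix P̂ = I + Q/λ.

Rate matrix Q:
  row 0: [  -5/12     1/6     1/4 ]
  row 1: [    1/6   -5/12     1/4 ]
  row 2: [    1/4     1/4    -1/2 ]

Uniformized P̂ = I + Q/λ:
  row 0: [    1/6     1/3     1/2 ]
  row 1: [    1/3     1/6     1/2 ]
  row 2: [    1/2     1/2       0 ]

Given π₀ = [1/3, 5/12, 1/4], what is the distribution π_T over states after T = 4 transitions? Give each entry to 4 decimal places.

π = [0.3359, 0.3360, 0.3281]

t=0: π = [0.3333, 0.4167, 0.2500]
t=1: π = [0.3194, 0.3056, 0.3750]
t=2: π = [0.3426, 0.3449, 0.3125]
t=3: π = [0.3283, 0.3279, 0.3438]
t=4: π = [0.3359, 0.3360, 0.3281]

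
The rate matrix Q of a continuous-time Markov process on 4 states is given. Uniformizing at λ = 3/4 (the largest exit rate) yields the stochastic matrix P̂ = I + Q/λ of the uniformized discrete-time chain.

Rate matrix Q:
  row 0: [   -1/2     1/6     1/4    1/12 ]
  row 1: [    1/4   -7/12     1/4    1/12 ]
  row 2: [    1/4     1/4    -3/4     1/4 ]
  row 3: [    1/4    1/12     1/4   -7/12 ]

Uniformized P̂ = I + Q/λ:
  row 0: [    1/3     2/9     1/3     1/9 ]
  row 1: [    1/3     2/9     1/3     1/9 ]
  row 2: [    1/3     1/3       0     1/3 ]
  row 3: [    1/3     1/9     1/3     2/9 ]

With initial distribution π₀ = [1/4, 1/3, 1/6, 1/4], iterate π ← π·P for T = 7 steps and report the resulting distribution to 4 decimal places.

π = [0.3333, 0.2291, 0.2500, 0.1875]

t=0: π = [0.2500, 0.3333, 0.1667, 0.2500]
t=1: π = [0.3333, 0.2130, 0.2778, 0.1759]
t=2: π = [0.3333, 0.2335, 0.2407, 0.1924]
t=3: π = [0.3333, 0.2276, 0.2531, 0.1860]
t=4: π = [0.3333, 0.2297, 0.2490, 0.1880]
t=5: π = [0.3333, 0.2290, 0.2503, 0.1873]
t=6: π = [0.3333, 0.2292, 0.2499, 0.1876]
t=7: π = [0.3333, 0.2291, 0.2500, 0.1875]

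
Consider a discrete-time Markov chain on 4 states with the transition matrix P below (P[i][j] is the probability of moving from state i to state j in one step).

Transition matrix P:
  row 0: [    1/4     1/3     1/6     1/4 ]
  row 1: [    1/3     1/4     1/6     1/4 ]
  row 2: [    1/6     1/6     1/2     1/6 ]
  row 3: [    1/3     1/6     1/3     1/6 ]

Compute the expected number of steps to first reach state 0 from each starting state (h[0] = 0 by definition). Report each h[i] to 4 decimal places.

First-step conditioning: h[0] = 0; for i ≠ 0, h[i] = 1 + Σ_k P[i][k]·h[k].
  h[1] = 1 + 1/4·h[1] + 1/6·h[2] + 1/4·h[3]
  h[2] = 1 + 1/6·h[1] + 1/2·h[2] + 1/6·h[3]
  h[3] = 1 + 1/6·h[1] + 1/3·h[2] + 1/6·h[3]
Solving the 3×3 linear system over states ≠ 0 gives exactly h = [0, 53/15, 22/5, 11/3] (h[0] = 0 is the target).

h = [0.0000, 3.5333, 4.4000, 3.6667]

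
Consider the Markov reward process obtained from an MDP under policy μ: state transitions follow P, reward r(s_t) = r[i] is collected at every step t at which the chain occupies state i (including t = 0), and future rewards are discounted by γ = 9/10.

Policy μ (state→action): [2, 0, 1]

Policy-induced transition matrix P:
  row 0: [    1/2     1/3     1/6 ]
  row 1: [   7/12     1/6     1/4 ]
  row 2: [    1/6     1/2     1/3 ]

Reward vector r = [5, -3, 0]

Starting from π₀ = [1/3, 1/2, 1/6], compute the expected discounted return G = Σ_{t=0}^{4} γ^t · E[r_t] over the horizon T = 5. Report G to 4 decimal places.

t=0: π = [0.3333, 0.5000, 0.1667], E[r] = 0.1667, γ^t·E[r] = 0.166667, running G = 0.166667
t=1: π = [0.4861, 0.2778, 0.2361], E[r] = 1.5972, γ^t·E[r] = 1.437500, running G = 1.604167
t=2: π = [0.4444, 0.3264, 0.2292], E[r] = 1.2431, γ^t·E[r] = 1.006875, running G = 2.611042
t=3: π = [0.4508, 0.3171, 0.2321], E[r] = 1.3027, γ^t·E[r] = 0.949641, running G = 3.560682
t=4: π = [0.4491, 0.3192, 0.2318], E[r] = 1.2879, γ^t·E[r] = 0.844995, running G = 4.405677

G = 4.4057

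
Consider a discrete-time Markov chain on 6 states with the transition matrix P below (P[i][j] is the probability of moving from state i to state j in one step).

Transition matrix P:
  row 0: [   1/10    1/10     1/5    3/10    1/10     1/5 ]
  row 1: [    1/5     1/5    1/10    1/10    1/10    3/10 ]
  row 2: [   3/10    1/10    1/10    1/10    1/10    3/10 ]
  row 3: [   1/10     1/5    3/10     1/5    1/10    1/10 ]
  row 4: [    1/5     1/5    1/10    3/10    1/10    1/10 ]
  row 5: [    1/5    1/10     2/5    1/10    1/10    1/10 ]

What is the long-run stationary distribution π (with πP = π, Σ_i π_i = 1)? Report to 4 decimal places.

Balance equations π_j = Σ_i π_i·P[i][j]:
  π_0 = 1/10·π_0 + 1/5·π_1 + 3/10·π_2 + 1/10·π_3 + 1/5·π_4 + 1/5·π_5
  π_1 = 1/10·π_0 + 1/5·π_1 + 1/10·π_2 + 1/5·π_3 + 1/5·π_4 + 1/10·π_5
  π_2 = 1/5·π_0 + 1/10·π_1 + 1/10·π_2 + 3/10·π_3 + 1/10·π_4 + 2/5·π_5
  π_3 = 3/10·π_0 + 1/10·π_1 + 1/10·π_2 + 1/5·π_3 + 3/10·π_4 + 1/10·π_5
  π_4 = 1/10·π_0 + 1/10·π_1 + 1/10·π_2 + 1/10·π_3 + 1/10·π_4 + 1/10·π_5
  normalize: π_0 + π_1 + π_2 + π_3 + π_4 + π_5 = 1
Solving the linear system gives exactly π = [3702/20005, 16997/120030, 4202/20005, 698/4001, 1/10, 11333/60015].

π = [0.1851, 0.1416, 0.2100, 0.1745, 0.1000, 0.1888]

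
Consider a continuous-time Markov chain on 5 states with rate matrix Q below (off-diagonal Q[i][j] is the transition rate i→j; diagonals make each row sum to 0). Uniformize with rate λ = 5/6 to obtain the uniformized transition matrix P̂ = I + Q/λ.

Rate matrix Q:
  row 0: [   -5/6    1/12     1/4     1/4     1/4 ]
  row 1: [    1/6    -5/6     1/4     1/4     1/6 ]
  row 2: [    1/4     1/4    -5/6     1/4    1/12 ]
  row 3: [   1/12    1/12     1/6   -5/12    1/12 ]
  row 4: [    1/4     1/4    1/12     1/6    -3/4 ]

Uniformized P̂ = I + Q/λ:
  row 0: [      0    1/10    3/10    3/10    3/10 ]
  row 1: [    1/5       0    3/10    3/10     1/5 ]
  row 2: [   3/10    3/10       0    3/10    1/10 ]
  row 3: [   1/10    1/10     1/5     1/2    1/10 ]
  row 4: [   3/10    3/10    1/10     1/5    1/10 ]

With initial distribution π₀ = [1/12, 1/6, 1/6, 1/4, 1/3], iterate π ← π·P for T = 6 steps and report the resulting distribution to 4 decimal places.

π = [0.1640, 0.1502, 0.1810, 0.3565, 0.1482]

t=0: π = [0.0833, 0.1667, 0.1667, 0.2500, 0.3333]
t=1: π = [0.2083, 0.1833, 0.1583, 0.3167, 0.1333]
t=2: π = [0.1558, 0.1400, 0.1942, 0.3500, 0.1600]
t=3: π = [0.1693, 0.1568, 0.1748, 0.3540, 0.1452]
t=4: π = [0.1627, 0.1483, 0.1831, 0.3563, 0.1495]
t=5: π = [0.1651, 0.1517, 0.1795, 0.3563, 0.1474]
t=6: π = [0.1640, 0.1502, 0.1810, 0.3565, 0.1482]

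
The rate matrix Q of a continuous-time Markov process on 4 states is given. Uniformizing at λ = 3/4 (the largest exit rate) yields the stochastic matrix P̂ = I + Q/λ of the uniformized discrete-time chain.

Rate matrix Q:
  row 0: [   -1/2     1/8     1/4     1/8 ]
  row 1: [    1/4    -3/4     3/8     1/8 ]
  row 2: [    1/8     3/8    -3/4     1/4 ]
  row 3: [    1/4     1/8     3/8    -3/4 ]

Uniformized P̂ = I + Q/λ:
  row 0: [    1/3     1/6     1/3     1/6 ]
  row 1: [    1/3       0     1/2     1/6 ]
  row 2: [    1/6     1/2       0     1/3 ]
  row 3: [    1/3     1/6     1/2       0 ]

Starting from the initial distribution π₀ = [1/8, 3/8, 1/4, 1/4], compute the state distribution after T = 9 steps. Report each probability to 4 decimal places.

t=0: π = [0.1250, 0.3750, 0.2500, 0.2500]
t=1: π = [0.2917, 0.1875, 0.3542, 0.1667]
t=2: π = [0.2743, 0.2535, 0.2743, 0.1979]
t=3: π = [0.2876, 0.2159, 0.3171, 0.1794]
t=4: π = [0.2805, 0.2364, 0.2935, 0.1896]
t=5: π = [0.2844, 0.2251, 0.3065, 0.1840]
t=6: π = [0.2822, 0.2313, 0.2993, 0.1871]
t=7: π = [0.2834, 0.2279, 0.3033, 0.1854]
t=8: π = [0.2828, 0.2298, 0.3011, 0.1863]
t=9: π = [0.2831, 0.2287, 0.3023, 0.1858]

π = [0.2831, 0.2287, 0.3023, 0.1858]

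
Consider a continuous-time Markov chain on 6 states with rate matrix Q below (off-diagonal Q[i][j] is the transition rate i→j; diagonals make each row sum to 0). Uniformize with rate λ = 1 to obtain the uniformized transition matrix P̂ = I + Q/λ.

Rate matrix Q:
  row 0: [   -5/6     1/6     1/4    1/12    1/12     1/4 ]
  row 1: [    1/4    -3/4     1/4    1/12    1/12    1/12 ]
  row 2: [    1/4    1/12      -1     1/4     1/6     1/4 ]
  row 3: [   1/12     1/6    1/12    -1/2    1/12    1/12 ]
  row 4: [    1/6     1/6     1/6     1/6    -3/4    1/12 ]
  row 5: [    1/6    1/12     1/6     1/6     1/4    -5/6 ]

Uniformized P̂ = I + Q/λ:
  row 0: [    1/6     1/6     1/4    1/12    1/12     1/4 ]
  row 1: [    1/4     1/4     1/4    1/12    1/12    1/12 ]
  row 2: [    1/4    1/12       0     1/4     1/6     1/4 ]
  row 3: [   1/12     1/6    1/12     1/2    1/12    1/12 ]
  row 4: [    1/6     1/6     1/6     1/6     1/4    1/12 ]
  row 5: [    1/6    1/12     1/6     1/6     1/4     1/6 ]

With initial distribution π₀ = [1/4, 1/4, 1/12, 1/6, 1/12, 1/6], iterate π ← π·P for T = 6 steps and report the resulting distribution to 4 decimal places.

t=0: π = [0.2500, 0.2500, 0.0833, 0.1667, 0.0833, 0.1667]
t=1: π = [0.1806, 0.1667, 0.1806, 0.1875, 0.1319, 0.1528]
t=2: π = [0.1800, 0.1528, 0.1499, 0.2153, 0.1458, 0.1563]
t=3: π = [0.1739, 0.1539, 0.1515, 0.2232, 0.1462, 0.1513]
t=4: π = [0.1735, 0.1543, 0.1501, 0.2264, 0.1455, 0.1502]
t=5: π = [0.1732, 0.1545, 0.1501, 0.2273, 0.1451, 0.1498]
t=6: π = [0.1731, 0.1546, 0.1500, 0.2276, 0.1450, 0.1497]

π = [0.1731, 0.1546, 0.1500, 0.2276, 0.1450, 0.1497]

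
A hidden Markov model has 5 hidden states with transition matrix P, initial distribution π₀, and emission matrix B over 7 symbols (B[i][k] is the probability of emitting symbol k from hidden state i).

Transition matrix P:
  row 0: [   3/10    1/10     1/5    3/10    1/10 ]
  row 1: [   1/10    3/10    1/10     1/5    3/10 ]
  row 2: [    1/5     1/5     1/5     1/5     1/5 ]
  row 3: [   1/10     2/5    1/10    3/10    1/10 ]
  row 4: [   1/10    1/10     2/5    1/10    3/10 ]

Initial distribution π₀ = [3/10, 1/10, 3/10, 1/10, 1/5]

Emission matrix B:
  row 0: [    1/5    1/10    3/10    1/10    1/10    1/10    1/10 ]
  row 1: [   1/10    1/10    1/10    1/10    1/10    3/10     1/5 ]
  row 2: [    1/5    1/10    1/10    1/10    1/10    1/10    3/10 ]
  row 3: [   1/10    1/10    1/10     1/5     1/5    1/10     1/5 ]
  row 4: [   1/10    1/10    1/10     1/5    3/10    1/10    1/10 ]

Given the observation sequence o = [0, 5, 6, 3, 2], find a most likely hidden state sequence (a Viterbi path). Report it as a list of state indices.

t=0: δ = [6.000e-02, 1.000e-02, 6.000e-02, 1.000e-02, 2.000e-02]  (obs o_0=0)
t=1: δ = [1.800e-03, 3.600e-03, 1.200e-03, 1.800e-03, 1.200e-03]  ψ = [0, 2, 0, 0, 2]  (obs o_1=5)
t=2: δ = [5.400e-05, 2.160e-04, 1.440e-04, 1.440e-04, 1.080e-04]  ψ = [0, 1, 4, 1, 1]  (obs o_2=6)
t=3: δ = [2.880e-06, 6.480e-06, 4.320e-06, 8.640e-06, 1.296e-05]  ψ = [2, 1, 4, 1, 1]  (obs o_3=3)
t=4: δ = [3.888e-07, 3.456e-07, 5.184e-07, 2.592e-07, 3.888e-07]  ψ = [4, 3, 4, 3, 4]  (obs o_4=2)
backtrack: best end state = 2; path = [2, 1, 1, 4, 2]

path = [2, 1, 1, 4, 2]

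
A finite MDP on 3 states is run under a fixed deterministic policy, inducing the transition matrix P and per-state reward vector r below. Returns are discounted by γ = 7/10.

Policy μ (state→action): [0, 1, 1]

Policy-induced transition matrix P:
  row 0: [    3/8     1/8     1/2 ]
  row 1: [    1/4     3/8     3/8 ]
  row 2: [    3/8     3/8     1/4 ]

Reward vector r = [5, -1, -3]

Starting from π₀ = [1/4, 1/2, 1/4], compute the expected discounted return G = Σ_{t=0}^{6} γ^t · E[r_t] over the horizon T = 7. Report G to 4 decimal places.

G = 0.4757

t=0: π = [0.2500, 0.5000, 0.2500], E[r] = 0.0000, γ^t·E[r] = 0.000000, running G = 0.000000
t=1: π = [0.3125, 0.3125, 0.3750], E[r] = 0.1250, γ^t·E[r] = 0.087500, running G = 0.087500
t=2: π = [0.3359, 0.2969, 0.3672], E[r] = 0.2813, γ^t·E[r] = 0.137813, running G = 0.225313
t=3: π = [0.3379, 0.2910, 0.3711], E[r] = 0.2852, γ^t·E[r] = 0.097809, running G = 0.323121
t=4: π = [0.3386, 0.2905, 0.3708], E[r] = 0.2900, γ^t·E[r] = 0.069638, running G = 0.392759
t=5: π = [0.3387, 0.2903, 0.3710], E[r] = 0.2902, γ^t·E[r] = 0.048767, running G = 0.441527
t=6: π = [0.3387, 0.2903, 0.3710], E[r] = 0.2903, γ^t·E[r] = 0.034155, running G = 0.475682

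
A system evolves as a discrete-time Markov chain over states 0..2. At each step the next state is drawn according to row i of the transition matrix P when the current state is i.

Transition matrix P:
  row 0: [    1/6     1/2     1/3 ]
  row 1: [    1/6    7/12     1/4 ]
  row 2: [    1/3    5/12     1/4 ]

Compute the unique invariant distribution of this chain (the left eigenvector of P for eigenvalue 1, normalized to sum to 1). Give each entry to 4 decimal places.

π = [0.2113, 0.5211, 0.2676]

Balance equations π_j = Σ_i π_i·P[i][j]:
  π_0 = 1/6·π_0 + 1/6·π_1 + 1/3·π_2
  π_1 = 1/2·π_0 + 7/12·π_1 + 5/12·π_2
  normalize: π_0 + π_1 + π_2 = 1
Solving the linear system gives exactly π = [15/71, 37/71, 19/71].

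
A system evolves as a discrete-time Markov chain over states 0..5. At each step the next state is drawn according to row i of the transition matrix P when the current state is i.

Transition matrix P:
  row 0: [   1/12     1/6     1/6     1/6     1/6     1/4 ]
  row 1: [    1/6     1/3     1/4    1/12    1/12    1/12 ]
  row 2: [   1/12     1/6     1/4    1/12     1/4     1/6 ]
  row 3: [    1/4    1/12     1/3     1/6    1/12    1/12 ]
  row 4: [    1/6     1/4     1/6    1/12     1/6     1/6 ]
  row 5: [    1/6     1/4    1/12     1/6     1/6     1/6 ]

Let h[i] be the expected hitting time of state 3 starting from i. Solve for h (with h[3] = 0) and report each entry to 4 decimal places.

h = [8.4728, 9.3263, 9.3137, 0.0000, 9.2500, 8.4738]

First-step conditioning: h[3] = 0; for i ≠ 3, h[i] = 1 + Σ_k P[i][k]·h[k].
  h[0] = 1 + 1/12·h[0] + 1/6·h[1] + 1/6·h[2] + 1/6·h[4] + 1/4·h[5]
  h[1] = 1 + 1/6·h[0] + 1/3·h[1] + 1/4·h[2] + 1/12·h[4] + 1/12·h[5]
  h[2] = 1 + 1/12·h[0] + 1/6·h[1] + 1/4·h[2] + 1/4·h[4] + 1/6·h[5]
  h[4] = 1 + 1/6·h[0] + 1/4·h[1] + 1/6·h[2] + 1/6·h[4] + 1/6·h[5]
  h[5] = 1 + 1/6·h[0] + 1/4·h[1] + 1/12·h[2] + 1/6·h[4] + 1/6·h[5]
Solving the 5×5 linear system over states ≠ 3 gives exactly h = [52269/6169, 57534/6169, 57456/6169, 0, 57063/6169, 52275/6169] (h[3] = 0 is the target).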